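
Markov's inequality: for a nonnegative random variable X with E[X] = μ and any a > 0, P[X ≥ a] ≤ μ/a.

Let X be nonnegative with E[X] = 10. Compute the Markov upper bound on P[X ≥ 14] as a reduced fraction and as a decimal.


μ = E[X] = 10, a = 14.
Markov: P[X ≥ 14] ≤ μ/a = (10)/14 = 5/7.
Numerically: ≈ 0.71429.
(Since a = 14 > μ = 10.00000, the bound 5/7 is < 1 and informative.)

P[X ≥ 14] ≤ 5/7 ≈ 0.71429.


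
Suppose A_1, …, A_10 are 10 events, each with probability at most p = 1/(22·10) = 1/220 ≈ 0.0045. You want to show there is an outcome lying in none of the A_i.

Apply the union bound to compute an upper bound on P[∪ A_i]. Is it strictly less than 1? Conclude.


Union bound: P[∪_{i=1}^{10} A_i] ≤ Σ_i P[A_i] ≤ 10·p = 10·(1/220) = 1/22.
Numerically: 1/22 ≈ 0.0455.
Is 1/22 < 1? YES.
Since P[∪ A_i] ≤ 1/22 < 1, the complement has P[∩ A_i^c] ≥ 1 − 1/22 = 21/22 > 0, so some outcome avoids every A_i.

10·p = 1/22 ≈ 0.0455; existence CERTIFIED by the union bound.


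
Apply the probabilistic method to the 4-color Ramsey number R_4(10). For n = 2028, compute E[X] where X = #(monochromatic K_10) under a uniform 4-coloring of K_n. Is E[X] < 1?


E[X] = C(2028, 10) · 4^{1 − 45} = 317149973285521499299300410 · 4^{−44} = 317149973285521499299300410/309485009821345068724781056.
As a reduced fraction: E[X] = 158574986642760749649650205/154742504910672534362390528 ≈ 1.0247668.
Is E[X] < 1? NO.
Since E[X] ≥ 1, the first-moment bound is inconclusive at n = 2028; it does NOT by itself certify R_4(10) > 2028.

E[X] = 158574986642760749649650205/154742504910672534362390528 ≈ 1.0247668; E[X] ≥ 1; first-moment method inconclusive here.


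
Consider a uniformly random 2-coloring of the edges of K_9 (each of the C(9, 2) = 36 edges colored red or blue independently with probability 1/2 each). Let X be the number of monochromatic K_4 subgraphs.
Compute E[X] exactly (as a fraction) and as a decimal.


Let X = Σ_S X_S over the C(9, 4) = 126 subsets S of size 4, where X_S = 1 if the K_4 on S is monochromatic.
For a fixed S, the K_4 on S has C(4, 2) = 6 edges. P[all 6 edges red] = (1/2)^6, and likewise for blue, so P[monochromatic] = 2·(1/2)^6 = 2^{1 − 6} = 1/32.
By linearity: E[X] = C(9, 4) · 2^{1 − 6} = 126 · 1/32 = 63/16.
Numerically: E[X] ≈ 3.9375.

E[X] = C(9,4)·2^(1−C(4,2)) = 63/16 ≈ 3.9375.


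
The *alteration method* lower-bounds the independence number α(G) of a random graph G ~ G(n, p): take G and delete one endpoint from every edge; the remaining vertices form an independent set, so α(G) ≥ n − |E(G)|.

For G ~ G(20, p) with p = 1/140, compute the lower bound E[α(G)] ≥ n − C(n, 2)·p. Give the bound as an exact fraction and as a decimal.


E[|E(G)|] = C(20, 2)·p = 190 · (1/140) = 19/14.
E[α(G)] ≥ n − E[|E(G)|] = 20 − 19/14 = 261/14.
Numerically: ≈ 18.6429.
(This is only a lower bound; the true E[α(G)] may be larger.)

E[α(G)] ≥ 261/14 ≈ 18.6429.


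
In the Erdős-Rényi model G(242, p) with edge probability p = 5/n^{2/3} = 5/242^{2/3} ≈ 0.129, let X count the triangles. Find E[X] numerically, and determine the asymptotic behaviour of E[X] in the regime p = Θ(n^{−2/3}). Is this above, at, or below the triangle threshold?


Number of potential triangles: C(242, 3) = 2332880.
Each occurs with probability p³ ≈ (0.129)³ ≈ 2.13442e-03.
By linearity: E[X] = C(242, 3)·p³ ≈ 2332880 · 2.13442e-03 ≈ 4979.339.
Since α = 2/3 < 1, p = c/n^{2/3} ≫ 1/n is above the triangle threshold p ~ 1/n. Asymptotically E[X] ~ (c³/6)·n^{3(1−α)} = (5³/6)·n^{1} → ∞; triangles are abundant w.h.p.

E[X] ≈ 4979.339; in regime p = Θ(1/n^{2/3}) E[X] diverges (above the triangle threshold p ~ 1/n).


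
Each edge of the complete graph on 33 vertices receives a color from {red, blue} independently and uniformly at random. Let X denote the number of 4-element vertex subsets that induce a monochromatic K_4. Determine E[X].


Let X = Σ_S X_S over the C(33, 4) = 40920 subsets S of size 4, where X_S = 1 if the K_4 on S is monochromatic.
For a fixed S, the K_4 on S has C(4, 2) = 6 edges. P[all 6 edges red] = (1/2)^6, and likewise for blue, so P[monochromatic] = 2·(1/2)^6 = 2^{1 − 6} = 1/32.
By linearity of expectation: E[X] = C(33, 4) · 2^{1 − 6} = 40920 · 1/32 = 5115/4.
Numerically: E[X] ≈ 1278.750000.

E[X] = C(33,4)·2^(1−C(4,2)) = 5115/4 ≈ 1278.750000.


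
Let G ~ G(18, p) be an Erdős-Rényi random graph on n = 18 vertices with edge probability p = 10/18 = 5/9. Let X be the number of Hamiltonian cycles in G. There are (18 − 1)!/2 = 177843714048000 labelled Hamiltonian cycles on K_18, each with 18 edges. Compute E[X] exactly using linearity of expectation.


K_18 has (18 − 1)!/2 = 177843714048000 labelled Hamiltonian cycles.
For each such Hamiltonian cycle H, let X_H = 1 if all 18 edges of H are present in G. Then P[X_H = 1] = p^{18} = (5/9)^{18} = 3814697265625/150094635296999121.
By linearity: E[X] = Σ_H E[X_H] = 177843714048000 · p^{18} = 177843714048000 · 3814697265625/150094635296999121 = 930617187500000000000000/205891132094649.
Numerically: E[X] ≈ 4.5199e+09.

E[X] = 177843714048000 · (5/9)^{18} = 930617187500000000000000/205891132094649 ≈ 4.5199e+09.


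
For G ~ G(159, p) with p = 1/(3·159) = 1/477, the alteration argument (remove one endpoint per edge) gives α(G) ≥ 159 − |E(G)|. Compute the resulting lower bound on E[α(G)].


E[|E(G)|] = C(159, 2)·p = 12561 · (1/477) = 79/3.
E[α(G)] ≥ n − E[|E(G)|] = 159 − 79/3 = 398/3.
Numerically: ≈ 132.667.
(This is only a lower bound; the true E[α(G)] may be larger.)

E[α(G)] ≥ 398/3 ≈ 132.667.


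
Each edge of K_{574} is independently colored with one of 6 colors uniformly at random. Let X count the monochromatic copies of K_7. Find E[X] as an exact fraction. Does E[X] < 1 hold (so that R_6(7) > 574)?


E[X] = C(574, 7) · 6^{1 − 21} = 3926481655188664 · 6^{−20} = 3926481655188664/3656158440062976.
As a reduced fraction: E[X] = 490810206898583/457019805007872 ≈ 1.0739.
Is E[X] < 1? NO.
Since E[X] ≥ 1, the first-moment bound is inconclusive at n = 574; it does NOT by itself certify R_6(7) > 574.

E[X] = 490810206898583/457019805007872 ≈ 1.0739; E[X] ≥ 1; first-moment method inconclusive here.


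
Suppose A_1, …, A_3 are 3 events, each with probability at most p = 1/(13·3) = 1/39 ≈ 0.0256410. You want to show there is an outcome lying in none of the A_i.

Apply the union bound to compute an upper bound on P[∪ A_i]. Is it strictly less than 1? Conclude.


Union bound: P[∪_{i=1}^{3} A_i] ≤ Σ_i P[A_i] ≤ 3·p = 3·(1/39) = 1/13.
Numerically: 1/13 ≈ 0.0769231.
Is 1/13 < 1? YES.
Since P[∪ A_i] ≤ 1/13 < 1, the complement has P[∩ A_i^c] ≥ 1 − 1/13 = 12/13 > 0, so some outcome avoids every A_i.

3·p = 1/13 ≈ 0.0769231; existence CERTIFIED by the union bound.


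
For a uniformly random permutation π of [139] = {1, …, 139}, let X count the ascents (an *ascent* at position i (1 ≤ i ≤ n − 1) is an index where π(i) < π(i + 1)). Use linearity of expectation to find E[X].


Write X = Σ X_I over i = 1, …, 138, with X_I the indicator of one ascent.
There are 138 indicators.
For each fixed i, the pair (π(i), π(i+1)) is a uniformly random ordered pair of distinct values from {1, …, 139}; by symmetry P[π(i) < π(i+1)] = 1/2.
By linearity: E[X] = 138 · (1/2) = (139 − 1) · (1/2) = 69 ≈ 69.000000.

E[X] = 69 = 69.000000.


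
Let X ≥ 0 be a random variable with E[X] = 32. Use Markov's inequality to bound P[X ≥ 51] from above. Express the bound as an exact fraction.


μ = E[X] = 32, a = 51.
Markov: P[X ≥ 51] ≤ μ/a = (32)/51 = 32/51.
Numerically: ≈ 0.6275.
(Since a = 51 > μ = 32.0000, the bound 32/51 is < 1 and informative.)

P[X ≥ 51] ≤ 32/51 ≈ 0.6275.


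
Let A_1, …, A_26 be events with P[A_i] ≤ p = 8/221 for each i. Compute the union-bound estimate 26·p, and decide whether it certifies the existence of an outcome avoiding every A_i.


Union bound: P[∪_{i=1}^{26} A_i] ≤ Σ_i P[A_i] ≤ 26·p = 26·(8/221) = 16/17.
Numerically: 16/17 ≈ 0.94118.
Is 16/17 < 1? YES.
Since P[∪ A_i] ≤ 16/17 < 1, the complement has P[∩ A_i^c] ≥ 1 − 16/17 = 1/17 > 0, so some outcome avoids every A_i.

26·p = 16/17 ≈ 0.94118; existence CERTIFIED by the union bound.


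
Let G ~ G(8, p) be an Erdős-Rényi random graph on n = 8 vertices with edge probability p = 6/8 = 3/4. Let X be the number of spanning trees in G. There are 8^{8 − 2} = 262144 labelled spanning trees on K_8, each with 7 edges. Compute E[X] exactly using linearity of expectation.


K_8 has 8^{8 − 2} = 262144 labelled spanning trees.
For each such spanning tree H, let X_H = 1 if all 7 edges of H are present in G. Then P[X_H = 1] = p^{7} = (3/4)^{7} = 2187/16384.
By linearity of expectation: E[X] = Σ_H E[X_H] = 262144 · p^{7} = 262144 · 2187/16384 = 34992.
Numerically: E[X] ≈ 34992.

E[X] = 262144 · (3/4)^{7} = 34992 ≈ 34992.


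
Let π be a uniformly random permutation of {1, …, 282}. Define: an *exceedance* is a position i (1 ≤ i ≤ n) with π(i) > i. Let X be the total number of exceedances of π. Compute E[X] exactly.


Write X = Σ_{i=1}^{282} X_i, where X_i = 1_{π(i) > i}.
For each fixed i, π(i) is uniform over {1, …, 282} (marginal of a uniform permutation), so P[π(i) > i] = (n − i)/n. Summing: Σ_{i=1}^{282} (n − i)/n = (0 + 1 + … + 281)/282 = 282(282 − 1)/(2·282) = (282 − 1)/2.
Hence E[X] = Σ_{i=1}^{282} (282 − i)/282 = 281/2 ≈ 140.500000.

E[X] = 281/2 = 140.500000.


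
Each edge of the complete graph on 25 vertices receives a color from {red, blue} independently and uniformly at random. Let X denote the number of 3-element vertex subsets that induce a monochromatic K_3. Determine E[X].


Let X = Σ_S X_S over the C(25, 3) = 2300 subsets S of size 3, where X_S = 1 if the K_3 on S is monochromatic.
For a fixed S, the K_3 on S has C(3, 2) = 3 edges. P[all 3 edges red] = (1/2)^3, and likewise for blue, so P[monochromatic] = 2·(1/2)^3 = 2^{1 − 3} = 1/4.
By linearity of expectation: E[X] = C(25, 3) · 2^{1 − 3} = 2300 · 1/4 = 575.
Numerically: E[X] ≈ 575.000000.

E[X] = C(25,3)·2^(1−C(3,2)) = 575 ≈ 575.000000.


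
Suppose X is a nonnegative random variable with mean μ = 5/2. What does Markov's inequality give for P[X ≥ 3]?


μ = E[X] = 5/2, a = 3.
Markov: P[X ≥ 3] ≤ μ/a = (5/2)/3 = 5/6.
Numerically: ≈ 0.8333.
(Since a = 3 > μ = 2.5000, the bound 5/6 is < 1 and informative.)

P[X ≥ 3] ≤ 5/6 ≈ 0.8333.


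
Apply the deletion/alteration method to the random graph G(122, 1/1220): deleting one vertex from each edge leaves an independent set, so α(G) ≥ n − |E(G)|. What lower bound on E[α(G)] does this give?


E[|E(G)|] = C(122, 2)·p = 7381 · (1/1220) = 121/20.
E[α(G)] ≥ n − E[|E(G)|] = 122 − 121/20 = 2319/20.
Numerically: ≈ 115.9500.
(This is only a lower bound; the true E[α(G)] may be larger.)

E[α(G)] ≥ 2319/20 ≈ 115.9500.


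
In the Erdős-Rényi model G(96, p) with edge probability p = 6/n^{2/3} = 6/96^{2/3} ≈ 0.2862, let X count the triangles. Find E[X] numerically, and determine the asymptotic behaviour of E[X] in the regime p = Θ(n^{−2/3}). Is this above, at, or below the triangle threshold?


Number of potential triangles: C(96, 3) = 142880.
Each occurs with probability p³ ≈ (0.2862)³ ≈ 2.343750e-02.
By linearity: E[X] = C(96, 3)·p³ ≈ 142880 · 2.343750e-02 ≈ 3348.7500.
Since α = 2/3 < 1, p = c/n^{2/3} ≫ 1/n is above the triangle threshold p ~ 1/n. Asymptotically E[X] ~ (c³/6)·n^{3(1−α)} = (6³/6)·n^{1} → ∞; triangles are abundant w.h.p.

E[X] ≈ 3348.7500; in regime p = Θ(1/n^{2/3}) E[X] diverges (above the triangle threshold p ~ 1/n).


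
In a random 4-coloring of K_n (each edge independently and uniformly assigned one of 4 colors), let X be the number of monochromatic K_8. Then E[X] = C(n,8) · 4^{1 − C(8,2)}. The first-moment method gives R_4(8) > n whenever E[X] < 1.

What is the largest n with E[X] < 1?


We need C(n, 8) · 4^{1 − 28} < 1, i.e. C(n, 8) < 4^{28 − 1} = 18014398509481984.
Check values of n near the boundary:
  n = 403: C(403, 8) = 16090020602228430; 16090020602228430 < 18014398509481984? YES
  n = 404: C(404, 8) = 16415071523485570; 16415071523485570 < 18014398509481984? YES
  n = 405: C(405, 8) = 16745853821188050; 16745853821188050 < 18014398509481984? YES
  n = 406: C(406, 8) = 17082453897995850; 17082453897995850 < 18014398509481984? YES
  n = 407: C(407, 8) = 17424959239309050; 17424959239309050 < 18014398509481984? YES
  n = 408: C(408, 8) = 17773458424095231; 17773458424095231 < 18014398509481984? YES
  n = 409: C(409, 8) = 18128041135797879; 18128041135797879 < 18014398509481984? NO
  n = 410: C(410, 8) = 18488798173326195; 18488798173326195 < 18014398509481984? NO
  n = 411: C(411, 8) = 18855821462126715; 18855821462126715 < 18014398509481984? NO
The largest n with C(n, 8) < 18014398509481984 is n = 408 (where E[X] = 17773458424095231/18014398509481984 ≈ 0.98663). Hence R_4(8) > 408, i.e. R_4(8) ≥ 409.

Largest n = 408; hence R_4(8) > 408.


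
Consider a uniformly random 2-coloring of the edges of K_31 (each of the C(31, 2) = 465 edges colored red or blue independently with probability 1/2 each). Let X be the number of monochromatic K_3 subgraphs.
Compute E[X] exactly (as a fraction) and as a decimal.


Let X = Σ_S X_S over the C(31, 3) = 4495 subsets S of size 3, where X_S = 1 if the K_3 on S is monochromatic.
For a fixed S, the K_3 on S has C(3, 2) = 3 edges. P[all 3 edges red] = (1/2)^3, and likewise for blue, so P[monochromatic] = 2·(1/2)^3 = 2^{1 − 3} = 1/4.
By linearity of expectation: E[X] = C(31, 3) · 2^{1 − 3} = 4495 · 1/4 = 4495/4.
Numerically: E[X] ≈ 1123.750.

E[X] = C(31,3)·2^(1−C(3,2)) = 4495/4 ≈ 1123.750.


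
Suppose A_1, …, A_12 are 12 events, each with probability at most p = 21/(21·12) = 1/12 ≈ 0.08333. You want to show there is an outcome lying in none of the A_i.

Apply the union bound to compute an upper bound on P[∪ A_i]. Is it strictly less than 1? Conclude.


Union bound: P[∪_{i=1}^{12} A_i] ≤ Σ_i P[A_i] ≤ 12·p = 12·(1/12) = 1.
Numerically: 1 ≈ 1.00000.
Is 1 < 1? NO.
Since the bound 1 is ≥ 1, the union bound is uninformative here; it does NOT by itself certify existence.

12·p = 1 ≈ 1.00000; existence NOT certified by the union bound.


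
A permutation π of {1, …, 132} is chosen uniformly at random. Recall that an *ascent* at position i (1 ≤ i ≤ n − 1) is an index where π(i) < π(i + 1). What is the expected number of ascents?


Write X = Σ X_I over i = 1, …, 131, with X_I the indicator of one ascent.
There are 131 indicators.
For each fixed i, the pair (π(i), π(i+1)) is a uniformly random ordered pair of distinct values from {1, …, 132}; by symmetry P[π(i) < π(i+1)] = 1/2.
By linearity: E[X] = 131 · (1/2) = (132 − 1) · (1/2) = 131/2 ≈ 65.500.

E[X] = 131/2 = 65.500.


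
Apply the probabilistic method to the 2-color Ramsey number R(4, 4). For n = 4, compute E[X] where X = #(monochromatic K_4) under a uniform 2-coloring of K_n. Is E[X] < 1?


E[X] = C(4, 4) · 2^{1 − 6} = 1 · 2^{−5} = 1/32.
As a reduced fraction: E[X] = 1/32 ≈ 0.031.
Is E[X] < 1? YES.
Since E[X] < 1, there exists a 2-coloring of K_{4} with no monochromatic K_4; hence R(4, 4) > 4.

E[X] = 1/32 ≈ 0.031; E[X] < 1, so R(4, 4) > 4.


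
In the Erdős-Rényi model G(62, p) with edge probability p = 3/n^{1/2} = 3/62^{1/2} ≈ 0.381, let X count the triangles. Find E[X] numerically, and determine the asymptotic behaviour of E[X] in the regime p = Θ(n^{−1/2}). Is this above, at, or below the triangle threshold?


Number of potential triangles: C(62, 3) = 37820.
Each occurs with probability p³ ≈ (0.381)³ ≈ 5.53065e-02.
By linearity: E[X] = C(62, 3)·p³ ≈ 37820 · 5.53065e-02 ≈ 2091.692.
Since α = 1/2 < 1, p = c/n^{1/2} ≫ 1/n is above the triangle threshold p ~ 1/n. Asymptotically E[X] ~ (c³/6)·n^{3(1−α)} = (3³/6)·n^{1.5} → ∞; triangles are abundant w.h.p.

E[X] ≈ 2091.692; in regime p = Θ(1/n^{1/2}) E[X] diverges (above the triangle threshold p ~ 1/n).


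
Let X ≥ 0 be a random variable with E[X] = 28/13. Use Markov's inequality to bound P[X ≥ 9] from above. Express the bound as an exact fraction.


μ = E[X] = 28/13, a = 9.
Markov: P[X ≥ 9] ≤ μ/a = (28/13)/9 = 28/117.
Numerically: ≈ 0.23932.
(Since a = 9 > μ = 2.15385, the bound 28/117 is < 1 and informative.)

P[X ≥ 9] ≤ 28/117 ≈ 0.23932.


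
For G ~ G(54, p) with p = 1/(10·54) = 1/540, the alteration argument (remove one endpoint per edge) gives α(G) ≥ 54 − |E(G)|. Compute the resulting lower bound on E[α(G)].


E[|E(G)|] = C(54, 2)·p = 1431 · (1/540) = 53/20.
E[α(G)] ≥ n − E[|E(G)|] = 54 − 53/20 = 1027/20.
Numerically: ≈ 51.350.
(This is only a lower bound; the true E[α(G)] may be larger.)

E[α(G)] ≥ 1027/20 ≈ 51.350.


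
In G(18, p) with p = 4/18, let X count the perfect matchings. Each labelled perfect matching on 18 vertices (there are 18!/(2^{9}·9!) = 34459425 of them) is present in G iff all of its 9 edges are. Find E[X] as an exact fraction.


K_18 has 18!/(2^{9}·9!) = 34459425 labelled perfect matchings.
For each such perfect matching H, let X_H = 1 if all 9 edges of H are present in G. Then P[X_H = 1] = p^{9} = (2/9)^{9} = 512/387420489.
By linearity of expectation: E[X] = Σ_H E[X_H] = 34459425 · p^{9} = 34459425 · 512/387420489 = 217817600/4782969.
Numerically: E[X] ≈ 45.5.

E[X] = 34459425 · (2/9)^{9} = 217817600/4782969 ≈ 45.5.


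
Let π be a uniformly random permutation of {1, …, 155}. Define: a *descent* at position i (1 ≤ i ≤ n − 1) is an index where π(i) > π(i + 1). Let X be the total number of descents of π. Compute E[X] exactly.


Write X = Σ X_I over i = 1, …, 154, with X_I the indicator of one descent.
There are 154 indicators.
For each fixed i, the pair (π(i), π(i+1)) is a uniformly random ordered pair of distinct values from {1, …, 155}; by symmetry P[π(i) > π(i+1)] = 1/2.
By linearity: E[X] = 154 · (1/2) = (155 − 1) · (1/2) = 77 ≈ 77.000000.

E[X] = 77 = 77.000000.


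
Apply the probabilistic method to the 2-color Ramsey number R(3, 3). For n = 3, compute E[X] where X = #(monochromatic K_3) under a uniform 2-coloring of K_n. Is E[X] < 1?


E[X] = C(3, 3) · 2^{1 − 3} = 1 · 2^{−2} = 1/4.
As a reduced fraction: E[X] = 1/4 ≈ 0.2500.
Is E[X] < 1? YES.
Since E[X] < 1, there exists a 2-coloring of K_{3} with no monochromatic K_3; hence R(3, 3) > 3.

E[X] = 1/4 ≈ 0.2500; E[X] < 1, so R(3, 3) > 3.


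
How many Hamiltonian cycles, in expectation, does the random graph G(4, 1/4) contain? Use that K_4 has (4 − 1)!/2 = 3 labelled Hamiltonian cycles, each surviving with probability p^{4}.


K_4 has (4 − 1)!/2 = 3 labelled Hamiltonian cycles.
For each such Hamiltonian cycle H, let X_H = 1 if all 4 edges of H are present in G. Then P[X_H = 1] = p^{4} = (1/4)^{4} = 1/256.
Summing the indicators: E[X] = Σ_H E[X_H] = 3 · p^{4} = 3 · 1/256 = 3/256.
Numerically: E[X] ≈ 0.0117.

E[X] = 3 · (1/4)^{4} = 3/256 ≈ 0.0117.


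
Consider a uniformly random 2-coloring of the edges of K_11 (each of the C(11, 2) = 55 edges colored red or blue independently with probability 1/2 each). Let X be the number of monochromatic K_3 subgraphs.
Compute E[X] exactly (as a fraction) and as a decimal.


Let X = Σ_S X_S over the C(11, 3) = 165 subsets S of size 3, where X_S = 1 if the K_3 on S is monochromatic.
For a fixed S, the K_3 on S has C(3, 2) = 3 edges. P[all 3 edges red] = (1/2)^3, and likewise for blue, so P[monochromatic] = 2·(1/2)^3 = 2^{1 − 3} = 1/4.
By linearity of expectation: E[X] = C(11, 3) · 2^{1 − 3} = 165 · 1/4 = 165/4.
Numerically: E[X] ≈ 41.2500.

E[X] = C(11,3)·2^(1−C(3,2)) = 165/4 ≈ 41.2500.


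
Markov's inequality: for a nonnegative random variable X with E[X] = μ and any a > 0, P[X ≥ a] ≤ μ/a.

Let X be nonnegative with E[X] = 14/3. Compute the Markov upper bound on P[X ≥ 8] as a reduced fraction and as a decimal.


μ = E[X] = 14/3, a = 8.
Markov: P[X ≥ 8] ≤ μ/a = (14/3)/8 = 7/12.
Numerically: ≈ 0.583.
(Since a = 8 > μ = 4.667, the bound 7/12 is < 1 and informative.)

P[X ≥ 8] ≤ 7/12 ≈ 0.583.


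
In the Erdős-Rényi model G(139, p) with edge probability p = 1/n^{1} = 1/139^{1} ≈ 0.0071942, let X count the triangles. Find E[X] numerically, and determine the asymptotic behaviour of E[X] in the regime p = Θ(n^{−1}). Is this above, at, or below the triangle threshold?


Number of potential triangles: C(139, 3) = 437989.
Each occurs with probability p³ ≈ (0.0071942)³ ≈ 3.7235364e-07.
By linearity: E[X] = C(139, 3)·p³ ≈ 437989 · 3.7235364e-07 ≈ 0.16309.
Here α = 1, so p = 1/n is exactly at the triangle threshold p ~ 1/n. Asymptotically E[X] → c³/6 = 1³/6 = 1/6 ≈ 0.16667, a bounded constant. In this regime the triangle count is asymptotically Poisson(c³/6).

E[X] ≈ 0.16309; in regime p = Θ(1/n^{1}) E[X] stays bounded (at the triangle threshold p ~ 1/n).


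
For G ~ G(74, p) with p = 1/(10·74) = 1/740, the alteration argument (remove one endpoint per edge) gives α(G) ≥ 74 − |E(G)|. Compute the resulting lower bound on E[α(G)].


E[|E(G)|] = C(74, 2)·p = 2701 · (1/740) = 73/20.
E[α(G)] ≥ n − E[|E(G)|] = 74 − 73/20 = 1407/20.
Numerically: ≈ 70.35000.
(This is only a lower bound; the true E[α(G)] may be larger.)

E[α(G)] ≥ 1407/20 ≈ 70.35000.


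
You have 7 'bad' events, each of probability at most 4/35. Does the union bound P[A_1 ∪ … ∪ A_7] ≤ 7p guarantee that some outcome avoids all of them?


Union bound: P[∪_{i=1}^{7} A_i] ≤ Σ_i P[A_i] ≤ 7·p = 7·(4/35) = 4/5.
Numerically: 4/5 ≈ 0.8000000.
Is 4/5 < 1? YES.
Since P[∪ A_i] ≤ 4/5 < 1, the complement has P[∩ A_i^c] ≥ 1 − 4/5 = 1/5 > 0, so some outcome avoids every A_i.

7·p = 4/5 ≈ 0.8000000; existence CERTIFIED by the union bound.


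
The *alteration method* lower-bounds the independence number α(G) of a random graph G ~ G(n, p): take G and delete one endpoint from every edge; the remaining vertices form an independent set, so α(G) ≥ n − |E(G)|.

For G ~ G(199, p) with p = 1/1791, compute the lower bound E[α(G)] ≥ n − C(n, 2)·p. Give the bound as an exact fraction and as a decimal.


E[|E(G)|] = C(199, 2)·p = 19701 · (1/1791) = 11.
E[α(G)] ≥ n − E[|E(G)|] = 199 − 11 = 188.
Numerically: ≈ 188.000.
(This is only a lower bound; the true E[α(G)] may be larger.)

E[α(G)] ≥ 188 ≈ 188.000.


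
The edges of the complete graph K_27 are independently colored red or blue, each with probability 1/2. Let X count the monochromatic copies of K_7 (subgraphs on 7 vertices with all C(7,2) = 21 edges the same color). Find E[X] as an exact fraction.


Let X = Σ_S X_S over the C(27, 7) = 888030 subsets S of size 7, where X_S = 1 if the K_7 on S is monochromatic.
For a fixed S, the K_7 on S has C(7, 2) = 21 edges. P[all 21 edges red] = (1/2)^21, and likewise for blue, so P[monochromatic] = 2·(1/2)^21 = 2^{1 − 21} = 1/1048576.
By linearity of expectation: E[X] = C(27, 7) · 2^{1 − 21} = 888030 · 1/1048576 = 444015/524288.
Numerically: E[X] ≈ 0.8469.

E[X] = C(27,7)·2^(1−C(7,2)) = 444015/524288 ≈ 0.8469.


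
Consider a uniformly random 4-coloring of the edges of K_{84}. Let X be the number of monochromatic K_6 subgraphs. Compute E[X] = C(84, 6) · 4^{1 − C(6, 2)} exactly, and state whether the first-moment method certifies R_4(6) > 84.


E[X] = C(84, 6) · 4^{1 − 15} = 406481544 · 4^{−14} = 406481544/268435456.
As a reduced fraction: E[X] = 50810193/33554432 ≈ 1.51426.
Is E[X] < 1? NO.
Since E[X] ≥ 1, the first-moment bound is inconclusive at n = 84; it does NOT by itself certify R_4(6) > 84.

E[X] = 50810193/33554432 ≈ 1.51426; E[X] ≥ 1; first-moment method inconclusive here.


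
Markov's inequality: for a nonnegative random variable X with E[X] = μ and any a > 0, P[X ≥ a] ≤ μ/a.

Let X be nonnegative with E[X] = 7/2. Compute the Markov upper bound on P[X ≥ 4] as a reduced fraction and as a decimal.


μ = E[X] = 7/2, a = 4.
Markov: P[X ≥ 4] ≤ μ/a = (7/2)/4 = 7/8.
Numerically: ≈ 0.875.
(Since a = 4 > μ = 3.500, the bound 7/8 is < 1 and informative.)

P[X ≥ 4] ≤ 7/8 ≈ 0.875.


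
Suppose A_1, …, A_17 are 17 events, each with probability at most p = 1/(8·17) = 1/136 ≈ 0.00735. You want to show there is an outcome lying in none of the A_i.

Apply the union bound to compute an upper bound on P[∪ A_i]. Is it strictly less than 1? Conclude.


Union bound: P[∪_{i=1}^{17} A_i] ≤ Σ_i P[A_i] ≤ 17·p = 17·(1/136) = 1/8.
Numerically: 1/8 ≈ 0.12500.
Is 1/8 < 1? YES.
Since P[∪ A_i] ≤ 1/8 < 1, the complement has P[∩ A_i^c] ≥ 1 − 1/8 = 7/8 > 0, so some outcome avoids every A_i.

17·p = 1/8 ≈ 0.12500; existence CERTIFIED by the union bound.


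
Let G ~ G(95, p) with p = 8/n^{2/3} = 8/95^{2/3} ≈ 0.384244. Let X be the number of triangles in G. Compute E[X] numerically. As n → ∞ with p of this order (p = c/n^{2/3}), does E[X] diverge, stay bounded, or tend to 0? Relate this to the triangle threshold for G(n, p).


Number of potential triangles: C(95, 3) = 138415.
Each occurs with probability p³ ≈ (0.384244)³ ≈ 5.67313019e-02.
By linearity: E[X] = C(95, 3)·p³ ≈ 138415 · 5.67313019e-02 ≈ 7852.463158.
Since α = 2/3 < 1, p = c/n^{2/3} ≫ 1/n is above the triangle threshold p ~ 1/n. Asymptotically E[X] ~ (c³/6)·n^{3(1−α)} = (8³/6)·n^{1} → ∞; triangles are abundant w.h.p.

E[X] ≈ 7852.463158; in regime p = Θ(1/n^{2/3}) E[X] diverges (above the triangle threshold p ~ 1/n).


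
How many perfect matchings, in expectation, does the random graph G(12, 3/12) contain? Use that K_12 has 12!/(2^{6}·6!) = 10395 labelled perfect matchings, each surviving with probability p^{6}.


K_12 has 12!/(2^{6}·6!) = 10395 labelled perfect matchings.
For each such perfect matching H, let X_H = 1 if all 6 edges of H are present in G. Then P[X_H = 1] = p^{6} = (1/4)^{6} = 1/4096.
By linearity: E[X] = Σ_H E[X_H] = 10395 · p^{6} = 10395 · 1/4096 = 10395/4096.
Numerically: E[X] ≈ 2.5378.

E[X] = 10395 · (1/4)^{6} = 10395/4096 ≈ 2.5378.


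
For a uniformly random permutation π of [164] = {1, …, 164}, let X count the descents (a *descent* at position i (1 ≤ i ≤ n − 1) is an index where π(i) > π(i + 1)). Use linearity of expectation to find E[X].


Write X = Σ X_I over i = 1, …, 163, with X_I the indicator of one descent.
There are 163 indicators.
For each fixed i, the pair (π(i), π(i+1)) is a uniformly random ordered pair of distinct values from {1, …, 164}; by symmetry P[π(i) > π(i+1)] = 1/2.
By linearity: E[X] = 163 · (1/2) = (164 − 1) · (1/2) = 163/2 ≈ 81.500.

E[X] = 163/2 = 81.500.


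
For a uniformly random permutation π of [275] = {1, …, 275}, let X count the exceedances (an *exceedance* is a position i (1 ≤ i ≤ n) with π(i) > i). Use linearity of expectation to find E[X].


Write X = Σ_{i=1}^{275} X_i, where X_i = 1_{π(i) > i}.
For each fixed i, π(i) is uniform over {1, …, 275} (marginal of a uniform permutation), so P[π(i) > i] = (n − i)/n. Summing: Σ_{i=1}^{275} (n − i)/n = (0 + 1 + … + 274)/275 = 275(275 − 1)/(2·275) = (275 − 1)/2.
Hence E[X] = Σ_{i=1}^{275} (275 − i)/275 = 137 ≈ 137.000.

E[X] = 137 = 137.000.


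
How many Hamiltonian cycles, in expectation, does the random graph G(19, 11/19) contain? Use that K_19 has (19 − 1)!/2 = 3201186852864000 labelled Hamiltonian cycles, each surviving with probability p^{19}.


K_19 has (19 − 1)!/2 = 3201186852864000 labelled Hamiltonian cycles.
For each such Hamiltonian cycle H, let X_H = 1 if all 19 edges of H are present in G. Then P[X_H = 1] = p^{19} = (11/19)^{19} = 61159090448414546291/1978419655660313589123979.
By linearity: E[X] = Σ_H E[X_H] = 3201186852864000 · p^{19} = 3201186852864000 · 61159090448414546291/1978419655660313589123979 = 195781676276584883979724733927424000/1978419655660313589123979.
Numerically: E[X] ≈ 9.9e+10.

E[X] = 3201186852864000 · (11/19)^{19} = 195781676276584883979724733927424000/1978419655660313589123979 ≈ 9.9e+10.


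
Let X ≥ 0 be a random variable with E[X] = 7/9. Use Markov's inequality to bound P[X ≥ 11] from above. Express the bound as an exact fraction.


μ = E[X] = 7/9, a = 11.
Markov: P[X ≥ 11] ≤ μ/a = (7/9)/11 = 7/99.
Numerically: ≈ 0.0707.
(Since a = 11 > μ = 0.7778, the bound 7/99 is < 1 and informative.)

P[X ≥ 11] ≤ 7/99 ≈ 0.0707.


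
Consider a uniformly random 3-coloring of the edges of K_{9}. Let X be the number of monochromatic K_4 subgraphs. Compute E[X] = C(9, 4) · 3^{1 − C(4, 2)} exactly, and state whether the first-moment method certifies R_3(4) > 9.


E[X] = C(9, 4) · 3^{1 − 6} = 126 · 3^{−5} = 126/243.
As a reduced fraction: E[X] = 14/27 ≈ 0.5185.
Is E[X] < 1? YES.
Since E[X] < 1, there exists a 3-coloring of K_{9} with no monochromatic K_4; hence R_3(4) > 9.

E[X] = 14/27 ≈ 0.5185; E[X] < 1, so R_3(4) > 9.


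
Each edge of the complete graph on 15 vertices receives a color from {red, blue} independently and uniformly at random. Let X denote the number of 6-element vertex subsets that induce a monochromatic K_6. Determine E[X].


Let X = Σ_S X_S over the C(15, 6) = 5005 subsets S of size 6, where X_S = 1 if the K_6 on S is monochromatic.
For a fixed S, the K_6 on S has C(6, 2) = 15 edges. P[all 15 edges red] = (1/2)^15, and likewise for blue, so P[monochromatic] = 2·(1/2)^15 = 2^{1 − 15} = 1/16384.
Summing: E[X] = C(15, 6) · 2^{1 − 15} = 5005 · 1/16384 = 5005/16384.
Numerically: E[X] ≈ 0.30548.

E[X] = C(15,6)·2^(1−C(6,2)) = 5005/16384 ≈ 0.30548.


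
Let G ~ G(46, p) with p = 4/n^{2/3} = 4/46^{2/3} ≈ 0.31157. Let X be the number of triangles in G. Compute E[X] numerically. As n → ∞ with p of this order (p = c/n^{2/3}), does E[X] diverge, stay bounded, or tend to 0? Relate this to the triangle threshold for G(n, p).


Number of potential triangles: C(46, 3) = 15180.
Each occurs with probability p³ ≈ (0.31157)³ ≈ 3.0245747e-02.
By linearity: E[X] = C(46, 3)·p³ ≈ 15180 · 3.0245747e-02 ≈ 459.13043.
Since α = 2/3 < 1, p = c/n^{2/3} ≫ 1/n is above the triangle threshold p ~ 1/n. Asymptotically E[X] ~ (c³/6)·n^{3(1−α)} = (4³/6)·n^{1} → ∞; triangles are abundant w.h.p.

E[X] ≈ 459.13043; in regime p = Θ(1/n^{2/3}) E[X] diverges (above the triangle threshold p ~ 1/n).


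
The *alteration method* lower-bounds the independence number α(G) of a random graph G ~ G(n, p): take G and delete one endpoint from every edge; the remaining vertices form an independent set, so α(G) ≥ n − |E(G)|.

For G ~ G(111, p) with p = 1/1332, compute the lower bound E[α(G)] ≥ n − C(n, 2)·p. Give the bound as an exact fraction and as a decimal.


E[|E(G)|] = C(111, 2)·p = 6105 · (1/1332) = 55/12.
E[α(G)] ≥ n − E[|E(G)|] = 111 − 55/12 = 1277/12.
Numerically: ≈ 106.417.
(This is only a lower bound; the true E[α(G)] may be larger.)

E[α(G)] ≥ 1277/12 ≈ 106.417.


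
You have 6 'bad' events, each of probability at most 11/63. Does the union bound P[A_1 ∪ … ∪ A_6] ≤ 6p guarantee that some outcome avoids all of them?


Union bound: P[∪_{i=1}^{6} A_i] ≤ Σ_i P[A_i] ≤ 6·p = 6·(11/63) = 22/21.
Numerically: 22/21 ≈ 1.047619.
Is 22/21 < 1? NO.
Since the bound 22/21 is ≥ 1, the union bound is uninformative here; it does NOT by itself certify existence.

6·p = 22/21 ≈ 1.047619; existence NOT certified by the union bound.


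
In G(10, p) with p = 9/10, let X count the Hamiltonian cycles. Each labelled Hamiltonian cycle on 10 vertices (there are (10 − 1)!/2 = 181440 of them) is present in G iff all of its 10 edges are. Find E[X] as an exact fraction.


K_10 has (10 − 1)!/2 = 181440 labelled Hamiltonian cycles.
For each such Hamiltonian cycle H, let X_H = 1 if all 10 edges of H are present in G. Then P[X_H = 1] = p^{10} = (9/10)^{10} = 3486784401/10000000000.
By linearity of expectation: E[X] = Σ_H E[X_H] = 181440 · p^{10} = 181440 · 3486784401/10000000000 = 1977006755367/31250000.
Numerically: E[X] ≈ 63264.

E[X] = 181440 · (9/10)^{10} = 1977006755367/31250000 ≈ 63264.


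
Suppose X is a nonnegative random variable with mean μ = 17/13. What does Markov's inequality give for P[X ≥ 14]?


μ = E[X] = 17/13, a = 14.
Markov: P[X ≥ 14] ≤ μ/a = (17/13)/14 = 17/182.
Numerically: ≈ 0.093.
(Since a = 14 > μ = 1.308, the bound 17/182 is < 1 and informative.)

P[X ≥ 14] ≤ 17/182 ≈ 0.093.


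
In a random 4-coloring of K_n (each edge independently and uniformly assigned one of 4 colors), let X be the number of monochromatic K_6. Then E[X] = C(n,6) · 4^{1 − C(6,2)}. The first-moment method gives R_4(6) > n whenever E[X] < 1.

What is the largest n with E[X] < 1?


We need C(n, 6) · 4^{1 − 15} < 1, i.e. C(n, 6) < 4^{15 − 1} = 268435456.
Check values of n near the boundary:
  n = 75: C(75, 6) = 201359550; 201359550 < 268435456? YES
  n = 76: C(76, 6) = 218618940; 218618940 < 268435456? YES
  n = 77: C(77, 6) = 237093780; 237093780 < 268435456? YES
  n = 78: C(78, 6) = 256851595; 256851595 < 268435456? YES
  n = 79: C(79, 6) = 277962685; 277962685 < 268435456? NO
  n = 80: C(80, 6) = 300500200; 300500200 < 268435456? NO
The largest n with C(n, 6) < 268435456 is n = 78 (where E[X] = 256851595/268435456 ≈ 0.9568468). Hence R_4(6) > 78, i.e. R_4(6) ≥ 79.

Largest n = 78; hence R_4(6) > 78.


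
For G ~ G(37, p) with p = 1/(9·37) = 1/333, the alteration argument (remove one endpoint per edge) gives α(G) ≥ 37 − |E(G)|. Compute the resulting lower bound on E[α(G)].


E[|E(G)|] = C(37, 2)·p = 666 · (1/333) = 2.
E[α(G)] ≥ n − E[|E(G)|] = 37 − 2 = 35.
Numerically: ≈ 35.000.
(This is only a lower bound; the true E[α(G)] may be larger.)

E[α(G)] ≥ 35 ≈ 35.000.


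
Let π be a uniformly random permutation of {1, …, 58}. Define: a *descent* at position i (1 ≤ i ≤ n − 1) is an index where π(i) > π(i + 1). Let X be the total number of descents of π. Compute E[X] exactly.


Write X = Σ X_I over i = 1, …, 57, with X_I the indicator of one descent.
There are 57 indicators.
For each fixed i, the pair (π(i), π(i+1)) is a uniformly random ordered pair of distinct values from {1, …, 58}; by symmetry P[π(i) > π(i+1)] = 1/2.
By linearity: E[X] = 57 · (1/2) = (58 − 1) · (1/2) = 57/2 ≈ 28.5000.

E[X] = 57/2 = 28.5000.


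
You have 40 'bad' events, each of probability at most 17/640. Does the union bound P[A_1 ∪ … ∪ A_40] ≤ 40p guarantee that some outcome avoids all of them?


Union bound: P[∪_{i=1}^{40} A_i] ≤ Σ_i P[A_i] ≤ 40·p = 40·(17/640) = 17/16.
Numerically: 17/16 ≈ 1.06250.
Is 17/16 < 1? NO.
Since the bound 17/16 is ≥ 1, the union bound is uninformative here; it does NOT by itself certify existence.

40·p = 17/16 ≈ 1.06250; existence NOT certified by the union bound.


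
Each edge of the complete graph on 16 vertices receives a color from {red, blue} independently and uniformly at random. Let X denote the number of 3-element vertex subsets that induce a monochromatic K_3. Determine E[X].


Let X = Σ_S X_S over the C(16, 3) = 560 subsets S of size 3, where X_S = 1 if the K_3 on S is monochromatic.
For a fixed S, the K_3 on S has C(3, 2) = 3 edges. P[all 3 edges red] = (1/2)^3, and likewise for blue, so P[monochromatic] = 2·(1/2)^3 = 2^{1 − 3} = 1/4.
By linearity: E[X] = C(16, 3) · 2^{1 − 3} = 560 · 1/4 = 140.
Numerically: E[X] ≈ 140.000000.

E[X] = C(16,3)·2^(1−C(3,2)) = 140 ≈ 140.000000.


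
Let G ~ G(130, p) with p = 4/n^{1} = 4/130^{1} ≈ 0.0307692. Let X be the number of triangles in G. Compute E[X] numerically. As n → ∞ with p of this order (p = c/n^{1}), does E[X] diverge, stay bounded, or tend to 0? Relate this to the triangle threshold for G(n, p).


Number of potential triangles: C(130, 3) = 357760.
Each occurs with probability p³ ≈ (0.0307692)³ ≈ 2.91306327e-05.
By linearity: E[X] = C(130, 3)·p³ ≈ 357760 · 2.91306327e-05 ≈ 10.421775.
Here α = 1, so p = 4/n is exactly at the triangle threshold p ~ 1/n. Asymptotically E[X] → c³/6 = 4³/6 = 32/3 ≈ 10.666667, a bounded constant. In this regime the triangle count is asymptotically Poisson(c³/6).

E[X] ≈ 10.421775; in regime p = Θ(1/n^{1}) E[X] stays bounded (at the triangle threshold p ~ 1/n).


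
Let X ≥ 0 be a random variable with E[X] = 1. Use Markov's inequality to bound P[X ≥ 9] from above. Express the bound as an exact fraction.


μ = E[X] = 1, a = 9.
Markov: P[X ≥ 9] ≤ μ/a = (1)/9 = 1/9.
Numerically: ≈ 0.111111.
(Since a = 9 > μ = 1.000000, the bound 1/9 is < 1 and informative.)

P[X ≥ 9] ≤ 1/9 ≈ 0.111111.


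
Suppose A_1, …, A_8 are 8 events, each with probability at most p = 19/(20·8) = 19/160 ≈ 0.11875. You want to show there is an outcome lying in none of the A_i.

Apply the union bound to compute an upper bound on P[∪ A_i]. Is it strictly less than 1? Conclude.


Union bound: P[∪_{i=1}^{8} A_i] ≤ Σ_i P[A_i] ≤ 8·p = 8·(19/160) = 19/20.
Numerically: 19/20 ≈ 0.95000.
Is 19/20 < 1? YES.
Since P[∪ A_i] ≤ 19/20 < 1, the complement has P[∩ A_i^c] ≥ 1 − 19/20 = 1/20 > 0, so some outcome avoids every A_i.

8·p = 19/20 ≈ 0.95000; existence CERTIFIED by the union bound.


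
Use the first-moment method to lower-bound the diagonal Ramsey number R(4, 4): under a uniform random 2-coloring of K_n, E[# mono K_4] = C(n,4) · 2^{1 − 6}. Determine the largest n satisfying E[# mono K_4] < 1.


We need C(n, 4) · 2^{1 − 6} < 1, i.e. C(n, 4) < 2^{6 − 1} = 32.
Check values of n near the boundary:
  n = 4: C(4, 4) = 1; 1 < 32? YES
  n = 5: C(5, 4) = 5; 5 < 32? YES
  n = 6: C(6, 4) = 15; 15 < 32? YES
  n = 7: C(7, 4) = 35; 35 < 32? NO
The largest n with C(n, 4) < 32 is n = 6 (where E[X] = 15/32 ≈ 0.46875). Hence R(4, 4) > 6, i.e. R(4, 4) ≥ 7.

Largest n = 6; hence R(4, 4) > 6.


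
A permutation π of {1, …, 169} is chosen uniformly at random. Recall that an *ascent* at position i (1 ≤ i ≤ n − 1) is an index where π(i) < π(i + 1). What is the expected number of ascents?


Write X = Σ X_I over i = 1, …, 168, with X_I the indicator of one ascent.
There are 168 indicators.
For each fixed i, the pair (π(i), π(i+1)) is a uniformly random ordered pair of distinct values from {1, …, 169}; by symmetry P[π(i) < π(i+1)] = 1/2.
By linearity: E[X] = 168 · (1/2) = (169 − 1) · (1/2) = 84 ≈ 84.0000.

E[X] = 84 = 84.0000.


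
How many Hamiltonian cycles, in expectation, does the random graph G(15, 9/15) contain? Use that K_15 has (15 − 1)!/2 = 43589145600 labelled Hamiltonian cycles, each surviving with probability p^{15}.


K_15 has (15 − 1)!/2 = 43589145600 labelled Hamiltonian cycles.
For each such Hamiltonian cycle H, let X_H = 1 if all 15 edges of H are present in G. Then P[X_H = 1] = p^{15} = (3/5)^{15} = 14348907/30517578125.
By linearity of expectation: E[X] = Σ_H E[X_H] = 43589145600 · p^{15} = 43589145600 · 14348907/30517578125 = 25018263856954368/1220703125.
Numerically: E[X] ≈ 2.0495e+07.

E[X] = 43589145600 · (3/5)^{15} = 25018263856954368/1220703125 ≈ 2.0495e+07.


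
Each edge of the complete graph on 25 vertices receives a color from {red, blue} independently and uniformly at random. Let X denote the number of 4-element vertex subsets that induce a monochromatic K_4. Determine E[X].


Let X = Σ_S X_S over the C(25, 4) = 12650 subsets S of size 4, where X_S = 1 if the K_4 on S is monochromatic.
For a fixed S, the K_4 on S has C(4, 2) = 6 edges. P[all 6 edges red] = (1/2)^6, and likewise for blue, so P[monochromatic] = 2·(1/2)^6 = 2^{1 − 6} = 1/32.
Summing: E[X] = C(25, 4) · 2^{1 − 6} = 12650 · 1/32 = 6325/16.
Numerically: E[X] ≈ 395.312500.

E[X] = C(25,4)·2^(1−C(4,2)) = 6325/16 ≈ 395.312500.


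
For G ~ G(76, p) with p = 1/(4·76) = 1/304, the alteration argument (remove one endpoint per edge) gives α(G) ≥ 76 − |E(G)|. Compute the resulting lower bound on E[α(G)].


E[|E(G)|] = C(76, 2)·p = 2850 · (1/304) = 75/8.
E[α(G)] ≥ n − E[|E(G)|] = 76 − 75/8 = 533/8.
Numerically: ≈ 66.625000.
(This is only a lower bound; the true E[α(G)] may be larger.)

E[α(G)] ≥ 533/8 ≈ 66.625000.
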